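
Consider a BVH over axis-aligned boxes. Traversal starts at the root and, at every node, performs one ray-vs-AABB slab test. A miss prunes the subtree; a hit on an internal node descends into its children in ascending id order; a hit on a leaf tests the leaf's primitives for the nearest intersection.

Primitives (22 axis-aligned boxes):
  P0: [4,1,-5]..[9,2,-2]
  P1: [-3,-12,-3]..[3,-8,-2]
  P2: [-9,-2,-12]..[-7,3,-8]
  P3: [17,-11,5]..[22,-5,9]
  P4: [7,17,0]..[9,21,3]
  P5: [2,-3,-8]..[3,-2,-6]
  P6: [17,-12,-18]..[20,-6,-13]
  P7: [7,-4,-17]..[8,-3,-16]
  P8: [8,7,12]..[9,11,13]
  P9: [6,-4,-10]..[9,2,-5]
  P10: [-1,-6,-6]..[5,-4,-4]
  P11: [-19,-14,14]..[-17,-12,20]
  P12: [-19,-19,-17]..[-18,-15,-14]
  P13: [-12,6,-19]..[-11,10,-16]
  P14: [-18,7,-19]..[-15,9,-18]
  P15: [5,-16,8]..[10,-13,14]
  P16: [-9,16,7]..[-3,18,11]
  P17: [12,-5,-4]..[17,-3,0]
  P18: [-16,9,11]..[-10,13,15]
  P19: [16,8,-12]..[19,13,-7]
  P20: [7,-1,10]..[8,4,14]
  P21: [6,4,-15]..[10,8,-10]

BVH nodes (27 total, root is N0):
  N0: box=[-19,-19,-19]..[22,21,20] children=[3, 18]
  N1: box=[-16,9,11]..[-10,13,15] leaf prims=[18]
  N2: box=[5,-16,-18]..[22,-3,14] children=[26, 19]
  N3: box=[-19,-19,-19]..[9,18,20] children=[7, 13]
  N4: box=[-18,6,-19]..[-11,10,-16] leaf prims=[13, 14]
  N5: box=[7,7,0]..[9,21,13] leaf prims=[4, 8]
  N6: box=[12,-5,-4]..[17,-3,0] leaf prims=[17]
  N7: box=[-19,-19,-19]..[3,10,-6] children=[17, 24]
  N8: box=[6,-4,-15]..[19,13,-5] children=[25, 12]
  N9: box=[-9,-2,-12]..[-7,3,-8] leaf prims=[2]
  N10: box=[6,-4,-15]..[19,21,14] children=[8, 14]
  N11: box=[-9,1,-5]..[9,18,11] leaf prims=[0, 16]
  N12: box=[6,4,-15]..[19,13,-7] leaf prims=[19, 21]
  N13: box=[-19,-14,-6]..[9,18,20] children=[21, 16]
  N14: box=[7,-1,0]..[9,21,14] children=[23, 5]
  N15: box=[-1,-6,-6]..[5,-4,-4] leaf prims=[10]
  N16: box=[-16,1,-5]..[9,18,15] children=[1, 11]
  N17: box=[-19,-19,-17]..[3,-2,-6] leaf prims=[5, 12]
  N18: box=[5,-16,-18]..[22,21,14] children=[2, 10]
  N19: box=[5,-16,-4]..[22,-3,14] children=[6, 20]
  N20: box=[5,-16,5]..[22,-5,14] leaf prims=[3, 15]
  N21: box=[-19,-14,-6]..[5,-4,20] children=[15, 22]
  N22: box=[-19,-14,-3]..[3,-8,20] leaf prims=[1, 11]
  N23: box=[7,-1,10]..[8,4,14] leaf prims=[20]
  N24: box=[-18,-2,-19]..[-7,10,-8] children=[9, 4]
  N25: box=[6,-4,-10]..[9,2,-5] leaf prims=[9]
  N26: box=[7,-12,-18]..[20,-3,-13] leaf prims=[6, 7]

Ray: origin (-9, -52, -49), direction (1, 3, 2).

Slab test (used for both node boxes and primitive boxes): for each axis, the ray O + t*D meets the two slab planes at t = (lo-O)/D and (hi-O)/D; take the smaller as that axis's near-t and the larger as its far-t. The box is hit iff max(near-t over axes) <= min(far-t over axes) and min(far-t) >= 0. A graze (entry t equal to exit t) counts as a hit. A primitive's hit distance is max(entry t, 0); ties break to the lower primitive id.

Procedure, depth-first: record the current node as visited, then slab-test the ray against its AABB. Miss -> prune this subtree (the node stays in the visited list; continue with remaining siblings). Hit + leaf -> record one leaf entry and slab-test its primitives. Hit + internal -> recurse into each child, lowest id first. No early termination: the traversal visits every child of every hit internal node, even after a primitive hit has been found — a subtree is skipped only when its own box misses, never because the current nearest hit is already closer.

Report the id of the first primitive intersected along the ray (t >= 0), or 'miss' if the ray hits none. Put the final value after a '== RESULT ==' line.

Traverse from the root:
N0 x:[-10,31] y:[11,73/3] z:[15,69/2] -> hit [15,73/3], descend [3, 18]
  N3 x:[-10,18] y:[11,70/3] z:[15,69/2] -> hit [15,18], descend [7, 13]
    N7 x:[-10,12] y:[11,62/3] z:[15,43/2] -> miss, prune
    N13 x:[-10,18] y:[38/3,70/3] z:[43/2,69/2] -> miss, prune
  N18 x:[14,31] y:[12,73/3] z:[31/2,63/2] -> hit [31/2,73/3], descend [2, 10]
    N2 x:[14,31] y:[12,49/3] z:[31/2,63/2] -> hit [31/2,49/3], descend [19, 26]
      N19 x:[14,31] y:[12,49/3] z:[45/2,63/2] -> miss, prune
      N26 x:[16,29] y:[40/3,49/3] z:[31/2,18] -> hit [16,49/3] leaf, test {P6(miss), P7@t=16}
    N10 x:[15,28] y:[16,73/3] z:[17,63/2] -> hit [17,73/3], descend [8, 14]
      N8 x:[15,28] y:[16,65/3] z:[17,22] -> hit [17,65/3], descend [12, 25]
        N12 x:[15,28] y:[56/3,65/3] z:[17,21] -> hit [56/3,21] leaf, test {P19(miss), P21@t=56/3}
        N25 x:[15,18] y:[16,18] z:[39/2,22] -> miss, prune
      N14 x:[16,18] y:[17,73/3] z:[49/2,63/2] -> miss, prune

13 AABB tests over nodes [0, 3, 7, 13, 18, 2, 19, 26, 10, 8, 12, 25, 14]; 2 leaves entered; closest P7.

== RESULT ==
7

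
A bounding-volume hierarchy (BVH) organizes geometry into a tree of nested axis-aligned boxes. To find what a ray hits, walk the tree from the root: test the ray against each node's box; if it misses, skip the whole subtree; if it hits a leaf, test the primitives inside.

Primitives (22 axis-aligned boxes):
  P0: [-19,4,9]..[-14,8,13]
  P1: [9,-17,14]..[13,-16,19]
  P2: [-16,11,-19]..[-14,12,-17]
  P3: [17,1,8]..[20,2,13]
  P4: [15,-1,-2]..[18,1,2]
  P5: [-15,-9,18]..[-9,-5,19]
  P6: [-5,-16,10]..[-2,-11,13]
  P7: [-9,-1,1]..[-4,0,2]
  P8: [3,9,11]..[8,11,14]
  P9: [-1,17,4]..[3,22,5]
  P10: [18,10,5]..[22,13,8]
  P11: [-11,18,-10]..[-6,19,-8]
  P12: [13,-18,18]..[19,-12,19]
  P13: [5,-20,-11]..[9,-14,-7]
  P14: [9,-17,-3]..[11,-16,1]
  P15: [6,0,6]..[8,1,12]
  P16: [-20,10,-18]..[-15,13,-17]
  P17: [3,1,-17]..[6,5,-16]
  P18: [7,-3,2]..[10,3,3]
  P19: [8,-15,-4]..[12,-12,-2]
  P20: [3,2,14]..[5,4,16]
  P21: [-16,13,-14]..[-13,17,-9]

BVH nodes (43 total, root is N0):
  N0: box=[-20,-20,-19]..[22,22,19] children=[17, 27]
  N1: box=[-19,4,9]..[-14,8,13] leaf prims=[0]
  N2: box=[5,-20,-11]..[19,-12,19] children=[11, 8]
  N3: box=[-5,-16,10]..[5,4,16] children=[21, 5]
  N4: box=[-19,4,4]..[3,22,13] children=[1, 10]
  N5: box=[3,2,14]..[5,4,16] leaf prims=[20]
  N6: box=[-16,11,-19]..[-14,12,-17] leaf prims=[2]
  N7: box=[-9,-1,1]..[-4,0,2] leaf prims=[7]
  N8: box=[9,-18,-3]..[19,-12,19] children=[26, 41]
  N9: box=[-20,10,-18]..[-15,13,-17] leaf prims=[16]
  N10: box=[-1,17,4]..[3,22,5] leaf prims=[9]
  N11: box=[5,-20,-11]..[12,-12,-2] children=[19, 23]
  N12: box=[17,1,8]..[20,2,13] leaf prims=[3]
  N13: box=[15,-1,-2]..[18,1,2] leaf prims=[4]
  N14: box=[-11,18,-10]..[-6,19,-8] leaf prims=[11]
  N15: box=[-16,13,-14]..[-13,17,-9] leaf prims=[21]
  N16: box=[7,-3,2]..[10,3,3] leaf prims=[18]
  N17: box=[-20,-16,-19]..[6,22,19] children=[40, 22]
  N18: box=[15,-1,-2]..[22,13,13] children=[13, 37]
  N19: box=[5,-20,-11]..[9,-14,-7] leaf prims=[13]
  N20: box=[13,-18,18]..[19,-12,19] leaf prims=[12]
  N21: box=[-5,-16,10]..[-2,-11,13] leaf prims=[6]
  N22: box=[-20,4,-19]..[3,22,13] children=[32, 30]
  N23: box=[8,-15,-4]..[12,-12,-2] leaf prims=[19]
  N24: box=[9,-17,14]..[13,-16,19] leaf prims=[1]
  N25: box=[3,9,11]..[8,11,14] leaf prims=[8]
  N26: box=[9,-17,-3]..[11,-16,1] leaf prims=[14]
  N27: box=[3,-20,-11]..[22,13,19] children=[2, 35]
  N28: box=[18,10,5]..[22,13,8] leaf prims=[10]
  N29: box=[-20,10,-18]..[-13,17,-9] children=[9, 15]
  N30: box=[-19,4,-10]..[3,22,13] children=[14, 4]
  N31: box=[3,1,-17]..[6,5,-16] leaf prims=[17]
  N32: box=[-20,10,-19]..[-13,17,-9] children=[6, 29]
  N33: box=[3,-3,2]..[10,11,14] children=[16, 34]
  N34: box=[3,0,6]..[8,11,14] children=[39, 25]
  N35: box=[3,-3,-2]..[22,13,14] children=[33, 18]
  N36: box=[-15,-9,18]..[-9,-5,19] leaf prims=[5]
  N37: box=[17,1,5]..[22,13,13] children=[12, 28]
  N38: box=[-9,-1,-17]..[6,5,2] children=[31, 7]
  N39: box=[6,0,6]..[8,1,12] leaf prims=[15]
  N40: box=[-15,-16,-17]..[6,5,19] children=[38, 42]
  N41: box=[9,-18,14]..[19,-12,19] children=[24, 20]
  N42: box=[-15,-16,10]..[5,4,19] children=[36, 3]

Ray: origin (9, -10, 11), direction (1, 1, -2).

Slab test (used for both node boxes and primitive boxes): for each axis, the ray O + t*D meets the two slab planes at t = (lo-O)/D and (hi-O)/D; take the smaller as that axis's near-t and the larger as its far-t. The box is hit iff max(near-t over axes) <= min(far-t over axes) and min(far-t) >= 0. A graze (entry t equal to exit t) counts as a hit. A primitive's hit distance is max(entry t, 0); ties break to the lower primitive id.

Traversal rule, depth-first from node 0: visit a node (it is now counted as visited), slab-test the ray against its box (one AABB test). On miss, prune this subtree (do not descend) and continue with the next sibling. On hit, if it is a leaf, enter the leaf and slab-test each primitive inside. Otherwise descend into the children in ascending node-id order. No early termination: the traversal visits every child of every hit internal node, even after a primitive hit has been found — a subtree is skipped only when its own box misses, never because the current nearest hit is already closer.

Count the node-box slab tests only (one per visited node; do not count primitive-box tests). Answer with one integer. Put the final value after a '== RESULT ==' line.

Walk:
N0 x:[-29,13] y:[-10,32] z:[-4,15] -> hit [-4,13], descend [17, 27]
  N17 x:[-29,-3] y:[-6,32] z:[-4,15] -> miss, prune
  N27 x:[-6,13] y:[-10,23] z:[-4,11] -> hit [-4,11], descend [2, 35]
    N2 x:[-4,10] y:[-10,-2] z:[-4,11] -> miss, prune
    N35 x:[-6,13] y:[7,23] z:[-3/2,13/2] -> miss, prune

5 AABB tests over nodes [0, 17, 27, 2, 35]; 0 leaves entered; closest miss.

== RESULT ==
5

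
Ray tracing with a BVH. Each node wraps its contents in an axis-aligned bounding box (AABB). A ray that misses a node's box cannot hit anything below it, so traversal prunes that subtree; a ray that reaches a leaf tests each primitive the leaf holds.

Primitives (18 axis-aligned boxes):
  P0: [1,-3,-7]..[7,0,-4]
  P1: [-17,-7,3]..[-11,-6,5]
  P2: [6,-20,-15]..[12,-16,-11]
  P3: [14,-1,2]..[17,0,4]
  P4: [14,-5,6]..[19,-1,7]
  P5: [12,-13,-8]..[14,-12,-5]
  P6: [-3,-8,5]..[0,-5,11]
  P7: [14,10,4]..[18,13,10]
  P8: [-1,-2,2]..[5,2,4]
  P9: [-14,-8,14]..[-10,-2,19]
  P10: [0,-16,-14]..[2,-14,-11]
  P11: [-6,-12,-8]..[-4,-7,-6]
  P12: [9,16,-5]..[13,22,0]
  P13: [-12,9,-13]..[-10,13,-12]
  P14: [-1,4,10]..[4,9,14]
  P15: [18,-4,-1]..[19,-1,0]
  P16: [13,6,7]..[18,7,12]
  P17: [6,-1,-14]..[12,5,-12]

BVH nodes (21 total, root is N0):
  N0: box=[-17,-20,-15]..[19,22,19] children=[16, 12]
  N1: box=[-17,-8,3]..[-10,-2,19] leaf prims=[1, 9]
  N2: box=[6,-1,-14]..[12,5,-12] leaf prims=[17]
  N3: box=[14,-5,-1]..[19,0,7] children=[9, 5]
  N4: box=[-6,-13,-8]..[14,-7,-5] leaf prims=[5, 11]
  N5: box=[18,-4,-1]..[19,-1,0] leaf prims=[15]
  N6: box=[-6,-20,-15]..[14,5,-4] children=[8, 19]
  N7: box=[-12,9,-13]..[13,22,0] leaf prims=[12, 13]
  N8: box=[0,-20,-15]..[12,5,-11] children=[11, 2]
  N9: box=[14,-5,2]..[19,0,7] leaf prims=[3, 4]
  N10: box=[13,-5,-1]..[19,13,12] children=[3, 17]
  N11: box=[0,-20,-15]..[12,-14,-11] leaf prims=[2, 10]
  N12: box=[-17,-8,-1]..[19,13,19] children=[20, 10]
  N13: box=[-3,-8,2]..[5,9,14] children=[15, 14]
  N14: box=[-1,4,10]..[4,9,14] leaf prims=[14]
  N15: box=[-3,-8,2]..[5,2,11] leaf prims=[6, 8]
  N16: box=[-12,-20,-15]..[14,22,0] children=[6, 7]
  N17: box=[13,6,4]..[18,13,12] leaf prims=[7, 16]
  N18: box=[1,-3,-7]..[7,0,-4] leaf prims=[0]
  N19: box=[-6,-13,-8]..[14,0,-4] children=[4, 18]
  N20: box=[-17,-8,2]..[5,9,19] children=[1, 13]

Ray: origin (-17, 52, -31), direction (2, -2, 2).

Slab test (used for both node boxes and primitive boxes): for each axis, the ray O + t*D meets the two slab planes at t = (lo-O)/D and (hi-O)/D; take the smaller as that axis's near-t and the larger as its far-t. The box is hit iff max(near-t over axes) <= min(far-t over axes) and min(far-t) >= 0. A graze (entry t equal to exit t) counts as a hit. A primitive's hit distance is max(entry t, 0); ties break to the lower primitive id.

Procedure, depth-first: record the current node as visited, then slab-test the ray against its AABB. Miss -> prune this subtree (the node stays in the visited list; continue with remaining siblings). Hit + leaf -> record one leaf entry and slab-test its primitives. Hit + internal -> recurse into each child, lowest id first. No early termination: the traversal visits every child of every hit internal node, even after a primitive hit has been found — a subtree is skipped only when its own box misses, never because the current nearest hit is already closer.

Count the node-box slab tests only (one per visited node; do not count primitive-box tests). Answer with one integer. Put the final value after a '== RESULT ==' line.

Walk:
N0 x:[0,18] y:[15,36] z:[8,25] -> hit [15,18], descend [12, 16]
  N12 x:[0,18] y:[39/2,30] z:[15,25] -> miss, prune
  N16 x:[5/2,31/2] y:[15,36] z:[8,31/2] -> hit [15,31/2], descend [6, 7]
    N6 x:[11/2,31/2] y:[47/2,36] z:[8,27/2] -> miss, prune
    N7 x:[5/2,15] y:[15,43/2] z:[9,31/2] -> hit [15,15] leaf, test {P12@t=15, P13(miss)}

order=[0, 12, 16, 6, 7]  |boxes|=5  |leaves|=1  hit=P12

== RESULT ==
5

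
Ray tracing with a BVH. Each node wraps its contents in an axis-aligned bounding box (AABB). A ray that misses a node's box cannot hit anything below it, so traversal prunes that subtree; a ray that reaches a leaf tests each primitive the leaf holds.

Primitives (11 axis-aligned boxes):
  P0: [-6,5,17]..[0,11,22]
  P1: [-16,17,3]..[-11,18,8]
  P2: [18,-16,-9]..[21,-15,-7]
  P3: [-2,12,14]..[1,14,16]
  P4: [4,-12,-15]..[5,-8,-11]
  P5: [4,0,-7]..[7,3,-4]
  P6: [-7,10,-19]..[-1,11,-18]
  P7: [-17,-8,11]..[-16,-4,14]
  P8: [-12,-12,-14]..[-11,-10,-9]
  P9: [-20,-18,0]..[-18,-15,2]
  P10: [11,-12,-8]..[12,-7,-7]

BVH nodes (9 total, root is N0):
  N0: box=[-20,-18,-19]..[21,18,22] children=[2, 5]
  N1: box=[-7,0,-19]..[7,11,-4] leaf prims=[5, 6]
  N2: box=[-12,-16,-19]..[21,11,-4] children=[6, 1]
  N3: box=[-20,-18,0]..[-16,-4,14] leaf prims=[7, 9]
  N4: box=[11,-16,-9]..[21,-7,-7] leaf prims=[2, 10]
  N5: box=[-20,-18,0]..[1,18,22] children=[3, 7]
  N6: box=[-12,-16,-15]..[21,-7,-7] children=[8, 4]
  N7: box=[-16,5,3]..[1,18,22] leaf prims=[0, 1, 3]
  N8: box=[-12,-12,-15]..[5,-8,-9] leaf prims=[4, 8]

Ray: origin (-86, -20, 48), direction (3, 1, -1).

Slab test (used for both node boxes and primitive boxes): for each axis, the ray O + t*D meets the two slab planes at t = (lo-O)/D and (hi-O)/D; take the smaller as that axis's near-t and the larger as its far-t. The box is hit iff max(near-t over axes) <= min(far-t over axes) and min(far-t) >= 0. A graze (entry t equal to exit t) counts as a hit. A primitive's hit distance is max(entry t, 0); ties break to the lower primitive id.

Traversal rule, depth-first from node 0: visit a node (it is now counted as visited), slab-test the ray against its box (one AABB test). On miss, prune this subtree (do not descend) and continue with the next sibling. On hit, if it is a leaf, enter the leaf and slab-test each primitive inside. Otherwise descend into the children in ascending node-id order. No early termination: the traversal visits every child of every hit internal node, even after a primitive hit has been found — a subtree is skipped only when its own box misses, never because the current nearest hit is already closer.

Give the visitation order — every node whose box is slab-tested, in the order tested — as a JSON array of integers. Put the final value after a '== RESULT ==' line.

Walk:
N0 x:[22,107/3] y:[2,38] z:[26,67] -> hit [26,107/3], descend [2, 5]
  N2 x:[74/3,107/3] y:[4,31] z:[52,67] -> miss, prune
  N5 x:[22,29] y:[2,38] z:[26,48] -> hit [26,29], descend [3, 7]
    N3 x:[22,70/3] y:[2,16] z:[34,48] -> miss, prune
    N7 x:[70/3,29] y:[25,38] z:[26,45] -> hit [26,29] leaf, test {P0@t=80/3, P1(miss), P3(miss)}

Summary -> nodes [0, 2, 5, 3, 7]; box-tests=5; leaf-entries=1; first=P0

== RESULT ==
[0, 2, 5, 3, 7]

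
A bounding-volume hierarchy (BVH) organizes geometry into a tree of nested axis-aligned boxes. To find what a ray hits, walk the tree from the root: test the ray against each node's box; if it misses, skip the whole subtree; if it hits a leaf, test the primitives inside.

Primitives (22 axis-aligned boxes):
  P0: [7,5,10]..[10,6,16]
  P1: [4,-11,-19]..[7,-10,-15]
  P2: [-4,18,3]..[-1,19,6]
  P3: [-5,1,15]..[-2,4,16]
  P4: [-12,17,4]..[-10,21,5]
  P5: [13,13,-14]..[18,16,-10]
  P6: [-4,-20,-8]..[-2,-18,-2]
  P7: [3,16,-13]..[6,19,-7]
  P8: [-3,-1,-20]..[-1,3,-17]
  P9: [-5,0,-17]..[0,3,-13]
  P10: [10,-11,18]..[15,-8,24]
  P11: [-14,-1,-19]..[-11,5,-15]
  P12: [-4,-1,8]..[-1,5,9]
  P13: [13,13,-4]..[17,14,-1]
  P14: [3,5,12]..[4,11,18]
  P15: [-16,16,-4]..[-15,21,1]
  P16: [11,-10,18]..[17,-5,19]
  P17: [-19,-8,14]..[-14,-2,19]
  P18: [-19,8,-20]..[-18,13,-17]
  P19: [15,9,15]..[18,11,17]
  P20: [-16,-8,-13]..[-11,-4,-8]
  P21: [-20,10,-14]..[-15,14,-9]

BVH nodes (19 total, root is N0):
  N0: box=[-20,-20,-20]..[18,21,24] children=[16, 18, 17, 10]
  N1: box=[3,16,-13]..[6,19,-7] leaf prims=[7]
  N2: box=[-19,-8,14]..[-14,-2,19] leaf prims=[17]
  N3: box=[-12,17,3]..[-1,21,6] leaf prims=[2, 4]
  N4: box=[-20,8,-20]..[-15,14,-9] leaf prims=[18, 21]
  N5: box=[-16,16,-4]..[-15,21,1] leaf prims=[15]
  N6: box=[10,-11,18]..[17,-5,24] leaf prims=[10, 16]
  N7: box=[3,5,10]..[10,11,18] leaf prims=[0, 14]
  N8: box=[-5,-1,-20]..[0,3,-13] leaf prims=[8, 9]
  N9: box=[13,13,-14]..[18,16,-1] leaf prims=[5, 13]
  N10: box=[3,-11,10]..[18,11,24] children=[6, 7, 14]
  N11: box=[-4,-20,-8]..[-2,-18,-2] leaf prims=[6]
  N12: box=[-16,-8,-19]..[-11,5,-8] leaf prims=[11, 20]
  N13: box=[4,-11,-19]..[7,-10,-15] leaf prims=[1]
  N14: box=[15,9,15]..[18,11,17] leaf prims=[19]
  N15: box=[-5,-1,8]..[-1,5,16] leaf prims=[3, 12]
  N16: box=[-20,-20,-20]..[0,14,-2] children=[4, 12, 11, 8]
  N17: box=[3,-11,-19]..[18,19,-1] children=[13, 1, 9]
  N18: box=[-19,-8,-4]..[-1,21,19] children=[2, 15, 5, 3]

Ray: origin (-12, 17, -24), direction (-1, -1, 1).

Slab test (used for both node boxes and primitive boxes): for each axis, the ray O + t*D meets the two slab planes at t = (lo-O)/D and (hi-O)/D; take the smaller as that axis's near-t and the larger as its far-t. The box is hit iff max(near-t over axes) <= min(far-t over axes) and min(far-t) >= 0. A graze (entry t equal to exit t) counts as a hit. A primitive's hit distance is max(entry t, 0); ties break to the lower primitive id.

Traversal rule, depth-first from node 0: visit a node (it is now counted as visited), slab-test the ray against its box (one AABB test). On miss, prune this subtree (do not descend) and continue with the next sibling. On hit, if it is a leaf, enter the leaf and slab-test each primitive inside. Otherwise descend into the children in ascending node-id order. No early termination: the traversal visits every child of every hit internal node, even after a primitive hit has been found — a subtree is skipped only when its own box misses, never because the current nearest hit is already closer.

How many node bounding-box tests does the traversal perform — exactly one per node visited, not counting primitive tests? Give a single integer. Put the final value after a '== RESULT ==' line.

Walk:
N0 x:[-30,8] y:[-4,37] z:[4,48] -> hit [4,8], descend [10, 16, 17, 18]
  N10 x:[-30,-15] y:[6,28] z:[34,48] -> miss, prune
  N16 x:[-12,8] y:[3,37] z:[4,22] -> hit [4,8], descend [4, 8, 11, 12]
    N4 x:[3,8] y:[3,9] z:[4,15] -> hit [4,8] leaf, test {P18@t=6, P21(miss)}
    N8 x:[-12,-7] y:[14,18] z:[4,11] -> miss, prune
    N11 x:[-10,-8] y:[35,37] z:[16,22] -> miss, prune
    N12 x:[-1,4] y:[12,25] z:[5,16] -> miss, prune
  N17 x:[-30,-15] y:[-2,28] z:[5,23] -> miss, prune
  N18 x:[-11,7] y:[-4,25] z:[20,43] -> miss, prune

Visited [0, 10, 16, 4, 8, 11, 12, 17, 18]. Tests: 9 box, 1 leaf. Nearest: P18.

== RESULT ==
9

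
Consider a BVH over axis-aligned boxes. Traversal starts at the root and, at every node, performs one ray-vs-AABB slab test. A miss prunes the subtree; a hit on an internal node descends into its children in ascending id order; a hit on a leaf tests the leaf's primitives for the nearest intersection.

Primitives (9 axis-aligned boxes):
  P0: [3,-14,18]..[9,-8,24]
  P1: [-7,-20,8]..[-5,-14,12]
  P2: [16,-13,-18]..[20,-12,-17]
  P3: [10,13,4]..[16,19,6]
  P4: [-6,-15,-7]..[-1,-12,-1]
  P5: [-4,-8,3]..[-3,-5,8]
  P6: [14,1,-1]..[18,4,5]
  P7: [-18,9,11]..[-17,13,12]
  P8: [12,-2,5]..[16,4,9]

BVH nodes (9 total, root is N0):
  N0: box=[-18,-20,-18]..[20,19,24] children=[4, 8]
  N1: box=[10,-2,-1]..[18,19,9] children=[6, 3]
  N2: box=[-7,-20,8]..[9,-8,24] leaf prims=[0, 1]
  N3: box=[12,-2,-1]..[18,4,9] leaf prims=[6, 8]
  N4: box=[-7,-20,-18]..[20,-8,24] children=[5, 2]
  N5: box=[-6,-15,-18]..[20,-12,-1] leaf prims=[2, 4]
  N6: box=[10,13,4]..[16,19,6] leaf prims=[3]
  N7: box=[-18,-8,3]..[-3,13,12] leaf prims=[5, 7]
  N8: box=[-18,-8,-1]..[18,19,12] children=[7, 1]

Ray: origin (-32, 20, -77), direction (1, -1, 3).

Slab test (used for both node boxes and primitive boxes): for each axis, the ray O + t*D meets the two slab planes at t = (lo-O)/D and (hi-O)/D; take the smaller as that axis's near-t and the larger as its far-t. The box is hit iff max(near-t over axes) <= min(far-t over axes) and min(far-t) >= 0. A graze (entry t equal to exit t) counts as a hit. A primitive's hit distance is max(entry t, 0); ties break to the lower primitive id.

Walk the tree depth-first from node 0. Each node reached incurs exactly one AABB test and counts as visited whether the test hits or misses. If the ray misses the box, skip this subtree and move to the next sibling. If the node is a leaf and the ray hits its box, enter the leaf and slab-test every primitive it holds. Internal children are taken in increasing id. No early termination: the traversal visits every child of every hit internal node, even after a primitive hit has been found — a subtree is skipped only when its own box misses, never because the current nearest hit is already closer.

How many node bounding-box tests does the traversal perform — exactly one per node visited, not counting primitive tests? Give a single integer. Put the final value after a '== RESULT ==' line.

Walk:
N0 x:[14,52] y:[1,40] z:[59/3,101/3] -> hit [59/3,101/3], descend [4, 8]
  N4 x:[25,52] y:[28,40] z:[59/3,101/3] -> hit [28,101/3], descend [2, 5]
    N2 x:[25,41] y:[28,40] z:[85/3,101/3] -> hit [85/3,101/3] leaf, test {P0(miss), P1(miss)}
    N5 x:[26,52] y:[32,35] z:[59/3,76/3] -> miss, prune
  N8 x:[14,50] y:[1,28] z:[76/3,89/3] -> hit [76/3,28], descend [1, 7]
    N1 x:[42,50] y:[1,22] z:[76/3,86/3] -> miss, prune
    N7 x:[14,29] y:[7,28] z:[80/3,89/3] -> hit [80/3,28] leaf, test {P5@t=28, P7(miss)}

Summary -> nodes [0, 4, 2, 5, 8, 1, 7]; box-tests=7; leaf-entries=2; first=P5

== RESULT ==
7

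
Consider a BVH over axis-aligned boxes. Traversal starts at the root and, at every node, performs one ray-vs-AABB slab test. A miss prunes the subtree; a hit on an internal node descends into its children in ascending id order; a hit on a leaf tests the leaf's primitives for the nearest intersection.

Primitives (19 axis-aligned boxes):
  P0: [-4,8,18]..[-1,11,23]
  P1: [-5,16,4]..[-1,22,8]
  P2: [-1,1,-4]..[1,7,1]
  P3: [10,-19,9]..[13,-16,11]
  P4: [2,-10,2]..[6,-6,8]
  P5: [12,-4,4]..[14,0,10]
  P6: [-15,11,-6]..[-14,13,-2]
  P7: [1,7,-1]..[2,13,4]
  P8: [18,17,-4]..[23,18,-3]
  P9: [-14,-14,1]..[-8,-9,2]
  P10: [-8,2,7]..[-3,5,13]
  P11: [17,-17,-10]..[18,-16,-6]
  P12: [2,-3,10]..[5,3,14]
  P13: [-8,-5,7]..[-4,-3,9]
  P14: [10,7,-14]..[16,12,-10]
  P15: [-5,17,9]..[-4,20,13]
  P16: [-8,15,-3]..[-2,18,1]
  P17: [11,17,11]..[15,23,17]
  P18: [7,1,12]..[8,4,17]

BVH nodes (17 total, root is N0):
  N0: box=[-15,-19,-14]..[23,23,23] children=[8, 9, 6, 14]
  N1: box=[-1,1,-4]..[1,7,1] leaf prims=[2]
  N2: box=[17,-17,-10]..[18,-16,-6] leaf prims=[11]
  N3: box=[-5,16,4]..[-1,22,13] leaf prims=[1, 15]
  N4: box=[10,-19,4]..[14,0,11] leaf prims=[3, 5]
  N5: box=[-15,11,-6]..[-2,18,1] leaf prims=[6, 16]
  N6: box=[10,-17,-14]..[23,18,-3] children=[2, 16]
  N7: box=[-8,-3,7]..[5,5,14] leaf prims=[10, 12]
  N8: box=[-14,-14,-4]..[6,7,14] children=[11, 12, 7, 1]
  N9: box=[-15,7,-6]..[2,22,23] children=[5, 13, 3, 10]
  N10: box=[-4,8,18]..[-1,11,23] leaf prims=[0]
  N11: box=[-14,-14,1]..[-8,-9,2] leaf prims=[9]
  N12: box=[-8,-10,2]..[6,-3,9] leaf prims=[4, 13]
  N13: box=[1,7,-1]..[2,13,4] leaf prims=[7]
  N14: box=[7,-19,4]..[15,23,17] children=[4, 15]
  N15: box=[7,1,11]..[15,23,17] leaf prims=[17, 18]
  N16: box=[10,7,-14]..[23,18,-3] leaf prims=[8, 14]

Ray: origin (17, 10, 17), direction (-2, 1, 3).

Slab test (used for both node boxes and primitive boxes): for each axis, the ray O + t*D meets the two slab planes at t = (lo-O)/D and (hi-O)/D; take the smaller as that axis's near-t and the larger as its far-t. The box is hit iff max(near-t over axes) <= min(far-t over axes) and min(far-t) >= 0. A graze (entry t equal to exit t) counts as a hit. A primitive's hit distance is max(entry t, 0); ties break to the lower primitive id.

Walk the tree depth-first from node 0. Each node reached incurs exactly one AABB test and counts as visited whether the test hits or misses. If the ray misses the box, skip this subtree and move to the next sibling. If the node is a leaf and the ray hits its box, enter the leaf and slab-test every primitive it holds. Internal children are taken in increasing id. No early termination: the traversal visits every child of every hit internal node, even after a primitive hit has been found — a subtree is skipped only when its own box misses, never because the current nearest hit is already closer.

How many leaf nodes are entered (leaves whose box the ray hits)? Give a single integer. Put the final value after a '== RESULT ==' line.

Traverse from the root:
N0 x:[-3,16] y:[-29,13] z:[-31/3,2] -> hit [-3,2], descend [6, 8, 9, 14]
  N6 x:[-3,7/2] y:[-27,8] z:[-31/3,-20/3] -> miss, prune
  N8 x:[11/2,31/2] y:[-24,-3] z:[-7,-1] -> miss, prune
  N9 x:[15/2,16] y:[-3,12] z:[-23/3,2] -> miss, prune
  N14 x:[1,5] y:[-29,13] z:[-13/3,0] -> miss, prune

order=[0, 6, 8, 9, 14]  |boxes|=5  |leaves|=0  hit=miss

== RESULT ==
0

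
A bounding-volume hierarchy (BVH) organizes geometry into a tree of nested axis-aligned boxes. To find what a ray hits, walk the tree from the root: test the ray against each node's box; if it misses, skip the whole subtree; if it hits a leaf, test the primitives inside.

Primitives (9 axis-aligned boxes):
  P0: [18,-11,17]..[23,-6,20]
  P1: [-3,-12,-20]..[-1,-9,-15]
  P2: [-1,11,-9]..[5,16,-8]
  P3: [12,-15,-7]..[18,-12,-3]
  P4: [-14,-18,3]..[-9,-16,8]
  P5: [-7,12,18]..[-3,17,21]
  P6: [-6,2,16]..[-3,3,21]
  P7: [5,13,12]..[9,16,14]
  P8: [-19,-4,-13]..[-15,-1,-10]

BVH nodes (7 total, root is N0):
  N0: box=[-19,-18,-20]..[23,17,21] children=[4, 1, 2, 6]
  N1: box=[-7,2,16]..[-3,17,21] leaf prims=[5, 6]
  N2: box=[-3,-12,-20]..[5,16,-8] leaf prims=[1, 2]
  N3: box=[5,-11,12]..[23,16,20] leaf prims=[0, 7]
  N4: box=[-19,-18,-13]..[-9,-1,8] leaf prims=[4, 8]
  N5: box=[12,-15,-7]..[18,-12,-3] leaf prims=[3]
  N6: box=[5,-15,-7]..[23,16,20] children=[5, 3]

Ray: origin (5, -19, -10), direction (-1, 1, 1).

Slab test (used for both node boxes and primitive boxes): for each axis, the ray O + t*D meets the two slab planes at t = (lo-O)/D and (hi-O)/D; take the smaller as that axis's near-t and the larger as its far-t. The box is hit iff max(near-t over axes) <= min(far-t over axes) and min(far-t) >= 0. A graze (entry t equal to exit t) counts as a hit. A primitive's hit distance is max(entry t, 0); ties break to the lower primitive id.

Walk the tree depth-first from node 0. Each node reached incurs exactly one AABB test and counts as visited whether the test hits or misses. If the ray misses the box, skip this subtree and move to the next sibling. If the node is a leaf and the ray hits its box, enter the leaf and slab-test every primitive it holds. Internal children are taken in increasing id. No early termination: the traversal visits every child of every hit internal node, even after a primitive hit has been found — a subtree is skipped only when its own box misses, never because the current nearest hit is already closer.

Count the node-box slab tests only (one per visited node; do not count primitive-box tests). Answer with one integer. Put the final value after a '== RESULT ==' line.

Traverse from the root:
N0 x:[-18,24] y:[1,36] z:[-10,31] -> hit [1,24], descend [1, 2, 4, 6]
  N1 x:[8,12] y:[21,36] z:[26,31] -> miss, prune
  N2 x:[0,8] y:[7,35] z:[-10,2] -> miss, prune
  N4 x:[14,24] y:[1,18] z:[-3,18] -> hit [14,18] leaf, test {P4(miss), P8(miss)}
  N6 x:[-18,0] y:[4,35] z:[3,30] -> miss, prune

Summary -> nodes [0, 1, 2, 4, 6]; box-tests=5; leaf-entries=1; first=miss

== RESULT ==
5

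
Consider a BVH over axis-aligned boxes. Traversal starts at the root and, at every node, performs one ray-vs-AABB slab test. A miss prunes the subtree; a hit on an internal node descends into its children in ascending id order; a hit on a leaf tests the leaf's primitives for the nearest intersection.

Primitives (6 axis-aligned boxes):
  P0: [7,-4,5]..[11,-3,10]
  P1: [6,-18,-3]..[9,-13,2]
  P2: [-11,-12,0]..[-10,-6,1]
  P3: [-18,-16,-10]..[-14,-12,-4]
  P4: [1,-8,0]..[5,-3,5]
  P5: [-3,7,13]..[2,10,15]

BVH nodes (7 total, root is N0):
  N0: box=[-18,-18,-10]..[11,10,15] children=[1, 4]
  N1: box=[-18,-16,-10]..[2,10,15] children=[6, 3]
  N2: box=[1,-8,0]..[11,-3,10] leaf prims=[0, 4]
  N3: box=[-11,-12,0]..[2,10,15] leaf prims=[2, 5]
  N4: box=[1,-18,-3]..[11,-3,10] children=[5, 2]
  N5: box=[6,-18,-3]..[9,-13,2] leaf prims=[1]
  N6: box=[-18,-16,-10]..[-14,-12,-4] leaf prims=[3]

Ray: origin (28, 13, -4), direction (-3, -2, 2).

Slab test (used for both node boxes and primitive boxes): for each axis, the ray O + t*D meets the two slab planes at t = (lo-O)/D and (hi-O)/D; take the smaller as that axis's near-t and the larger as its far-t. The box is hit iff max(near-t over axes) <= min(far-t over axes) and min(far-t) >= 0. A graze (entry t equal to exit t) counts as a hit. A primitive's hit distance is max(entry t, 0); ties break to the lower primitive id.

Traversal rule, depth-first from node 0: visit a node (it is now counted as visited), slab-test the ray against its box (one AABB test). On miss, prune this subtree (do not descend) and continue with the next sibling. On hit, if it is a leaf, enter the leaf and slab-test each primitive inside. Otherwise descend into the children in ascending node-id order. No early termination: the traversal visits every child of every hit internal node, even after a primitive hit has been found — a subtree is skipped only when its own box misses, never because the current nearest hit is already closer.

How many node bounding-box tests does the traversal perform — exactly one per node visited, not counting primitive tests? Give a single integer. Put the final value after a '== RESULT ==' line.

Walk:
N0 x:[17/3,46/3] y:[3/2,31/2] z:[-3,19/2] -> hit [17/3,19/2], descend [1, 4]
  N1 x:[26/3,46/3] y:[3/2,29/2] z:[-3,19/2] -> hit [26/3,19/2], descend [3, 6]
    N3 x:[26/3,13] y:[3/2,25/2] z:[2,19/2] -> hit [26/3,19/2] leaf, test {P2(miss), P5(miss)}
    N6 x:[14,46/3] y:[25/2,29/2] z:[-3,0] -> miss, prune
  N4 x:[17/3,9] y:[8,31/2] z:[1/2,7] -> miss, prune

Visited [0, 1, 3, 6, 4]. Tests: 5 box, 1 leaf. Nearest: miss.

== RESULT ==
5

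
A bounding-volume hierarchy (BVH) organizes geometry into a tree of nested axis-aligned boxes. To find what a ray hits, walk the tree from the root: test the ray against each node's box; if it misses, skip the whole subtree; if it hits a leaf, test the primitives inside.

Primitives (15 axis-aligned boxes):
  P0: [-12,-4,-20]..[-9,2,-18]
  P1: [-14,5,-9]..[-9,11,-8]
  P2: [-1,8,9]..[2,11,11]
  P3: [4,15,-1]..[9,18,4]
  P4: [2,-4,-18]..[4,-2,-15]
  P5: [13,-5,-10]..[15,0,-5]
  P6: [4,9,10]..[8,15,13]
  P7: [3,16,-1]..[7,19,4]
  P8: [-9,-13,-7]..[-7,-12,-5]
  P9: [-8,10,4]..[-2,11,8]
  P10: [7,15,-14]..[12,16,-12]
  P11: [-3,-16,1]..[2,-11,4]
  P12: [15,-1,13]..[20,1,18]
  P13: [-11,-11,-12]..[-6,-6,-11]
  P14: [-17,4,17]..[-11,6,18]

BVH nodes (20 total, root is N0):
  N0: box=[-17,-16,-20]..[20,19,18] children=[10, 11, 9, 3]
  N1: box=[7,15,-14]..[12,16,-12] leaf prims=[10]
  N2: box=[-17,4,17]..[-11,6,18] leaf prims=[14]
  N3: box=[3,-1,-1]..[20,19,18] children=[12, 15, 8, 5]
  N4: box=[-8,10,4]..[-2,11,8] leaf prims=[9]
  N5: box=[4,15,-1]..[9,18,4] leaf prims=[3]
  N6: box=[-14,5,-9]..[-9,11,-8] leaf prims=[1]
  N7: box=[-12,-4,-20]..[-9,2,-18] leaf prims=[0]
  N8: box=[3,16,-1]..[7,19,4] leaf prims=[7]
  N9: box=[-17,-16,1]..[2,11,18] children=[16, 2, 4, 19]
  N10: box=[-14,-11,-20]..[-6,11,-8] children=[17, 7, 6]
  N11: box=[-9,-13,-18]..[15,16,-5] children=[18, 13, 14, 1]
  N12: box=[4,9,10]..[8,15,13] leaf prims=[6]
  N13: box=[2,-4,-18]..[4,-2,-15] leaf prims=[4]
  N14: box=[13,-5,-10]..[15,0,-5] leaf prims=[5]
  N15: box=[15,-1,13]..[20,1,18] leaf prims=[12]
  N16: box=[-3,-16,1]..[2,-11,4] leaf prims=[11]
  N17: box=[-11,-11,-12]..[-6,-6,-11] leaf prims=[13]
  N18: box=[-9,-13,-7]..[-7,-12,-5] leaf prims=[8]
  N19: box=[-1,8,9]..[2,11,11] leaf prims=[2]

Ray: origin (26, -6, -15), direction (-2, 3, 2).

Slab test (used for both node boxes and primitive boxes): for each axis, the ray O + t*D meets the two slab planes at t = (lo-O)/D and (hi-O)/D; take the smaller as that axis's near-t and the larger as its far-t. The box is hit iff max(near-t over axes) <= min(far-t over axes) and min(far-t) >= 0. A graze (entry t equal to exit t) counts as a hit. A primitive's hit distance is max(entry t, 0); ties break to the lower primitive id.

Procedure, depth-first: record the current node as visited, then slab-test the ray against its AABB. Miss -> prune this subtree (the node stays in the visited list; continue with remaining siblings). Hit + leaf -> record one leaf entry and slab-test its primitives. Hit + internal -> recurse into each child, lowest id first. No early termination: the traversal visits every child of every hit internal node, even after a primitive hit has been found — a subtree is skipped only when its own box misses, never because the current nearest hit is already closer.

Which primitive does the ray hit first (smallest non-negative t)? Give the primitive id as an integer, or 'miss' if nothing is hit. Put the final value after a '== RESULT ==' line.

Trace the traversal:
N0 x:[3,43/2] y:[-10/3,25/3] z:[-5/2,33/2] -> hit [3,25/3], descend [3, 9, 10, 11]
  N3 x:[3,23/2] y:[5/3,25/3] z:[7,33/2] -> hit [7,25/3], descend [5, 8, 12, 15]
    N5 x:[17/2,11] y:[7,8] z:[7,19/2] -> miss, prune
    N8 x:[19/2,23/2] y:[22/3,25/3] z:[7,19/2] -> miss, prune
    N12 x:[9,11] y:[5,7] z:[25/2,14] -> miss, prune
    N15 x:[3,11/2] y:[5/3,7/3] z:[14,33/2] -> miss, prune
  N9 x:[12,43/2] y:[-10/3,17/3] z:[8,33/2] -> miss, prune
  N10 x:[16,20] y:[-5/3,17/3] z:[-5/2,7/2] -> miss, prune
  N11 x:[11/2,35/2] y:[-7/3,22/3] z:[-3/2,5] -> miss, prune

9 AABB tests over nodes [0, 3, 5, 8, 12, 15, 9, 10, 11]; 0 leaves entered; closest miss.

== RESULT ==
miss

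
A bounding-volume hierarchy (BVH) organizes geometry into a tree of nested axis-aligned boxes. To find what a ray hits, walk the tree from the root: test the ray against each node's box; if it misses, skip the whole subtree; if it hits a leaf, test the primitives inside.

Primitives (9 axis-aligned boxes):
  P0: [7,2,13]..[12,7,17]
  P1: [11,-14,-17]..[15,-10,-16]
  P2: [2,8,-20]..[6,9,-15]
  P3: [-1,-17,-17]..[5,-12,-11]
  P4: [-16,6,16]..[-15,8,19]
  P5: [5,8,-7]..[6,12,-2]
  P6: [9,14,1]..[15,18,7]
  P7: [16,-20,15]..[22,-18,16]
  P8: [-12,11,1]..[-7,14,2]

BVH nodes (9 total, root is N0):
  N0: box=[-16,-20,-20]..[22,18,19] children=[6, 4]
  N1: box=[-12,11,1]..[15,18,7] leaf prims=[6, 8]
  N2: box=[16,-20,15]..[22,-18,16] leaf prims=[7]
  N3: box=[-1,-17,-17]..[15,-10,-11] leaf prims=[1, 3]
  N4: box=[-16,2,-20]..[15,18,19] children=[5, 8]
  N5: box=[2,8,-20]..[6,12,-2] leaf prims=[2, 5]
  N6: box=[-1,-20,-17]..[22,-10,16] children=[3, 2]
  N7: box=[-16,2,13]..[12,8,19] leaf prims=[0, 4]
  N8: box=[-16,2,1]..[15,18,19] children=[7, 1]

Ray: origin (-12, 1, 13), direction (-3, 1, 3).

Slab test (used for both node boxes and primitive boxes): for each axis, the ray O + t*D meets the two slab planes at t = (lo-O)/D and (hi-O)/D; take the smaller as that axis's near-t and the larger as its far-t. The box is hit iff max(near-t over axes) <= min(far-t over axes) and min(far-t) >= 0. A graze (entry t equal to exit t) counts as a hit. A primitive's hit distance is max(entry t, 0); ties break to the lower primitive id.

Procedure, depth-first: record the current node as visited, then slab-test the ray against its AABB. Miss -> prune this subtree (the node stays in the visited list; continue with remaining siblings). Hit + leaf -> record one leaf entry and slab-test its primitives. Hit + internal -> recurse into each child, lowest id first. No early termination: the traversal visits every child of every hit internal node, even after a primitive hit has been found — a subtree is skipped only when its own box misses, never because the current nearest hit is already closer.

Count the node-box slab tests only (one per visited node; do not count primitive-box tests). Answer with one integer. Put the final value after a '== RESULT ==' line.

Walk:
N0 x:[-34/3,4/3] y:[-21,17] z:[-11,2] -> hit [-11,4/3], descend [4, 6]
  N4 x:[-9,4/3] y:[1,17] z:[-11,2] -> hit [1,4/3], descend [5, 8]
    N5 x:[-6,-14/3] y:[7,11] z:[-11,-5] -> miss, prune
    N8 x:[-9,4/3] y:[1,17] z:[-4,2] -> hit [1,4/3], descend [1, 7]
      N1 x:[-9,0] y:[10,17] z:[-4,-2] -> miss, prune
      N7 x:[-8,4/3] y:[1,7] z:[0,2] -> hit [1,4/3] leaf, test {P0(miss), P4(miss)}
  N6 x:[-34/3,-11/3] y:[-21,-11] z:[-10,1] -> miss, prune

order=[0, 4, 5, 8, 1, 7, 6]  |boxes|=7  |leaves|=1  hit=miss

== RESULT ==
7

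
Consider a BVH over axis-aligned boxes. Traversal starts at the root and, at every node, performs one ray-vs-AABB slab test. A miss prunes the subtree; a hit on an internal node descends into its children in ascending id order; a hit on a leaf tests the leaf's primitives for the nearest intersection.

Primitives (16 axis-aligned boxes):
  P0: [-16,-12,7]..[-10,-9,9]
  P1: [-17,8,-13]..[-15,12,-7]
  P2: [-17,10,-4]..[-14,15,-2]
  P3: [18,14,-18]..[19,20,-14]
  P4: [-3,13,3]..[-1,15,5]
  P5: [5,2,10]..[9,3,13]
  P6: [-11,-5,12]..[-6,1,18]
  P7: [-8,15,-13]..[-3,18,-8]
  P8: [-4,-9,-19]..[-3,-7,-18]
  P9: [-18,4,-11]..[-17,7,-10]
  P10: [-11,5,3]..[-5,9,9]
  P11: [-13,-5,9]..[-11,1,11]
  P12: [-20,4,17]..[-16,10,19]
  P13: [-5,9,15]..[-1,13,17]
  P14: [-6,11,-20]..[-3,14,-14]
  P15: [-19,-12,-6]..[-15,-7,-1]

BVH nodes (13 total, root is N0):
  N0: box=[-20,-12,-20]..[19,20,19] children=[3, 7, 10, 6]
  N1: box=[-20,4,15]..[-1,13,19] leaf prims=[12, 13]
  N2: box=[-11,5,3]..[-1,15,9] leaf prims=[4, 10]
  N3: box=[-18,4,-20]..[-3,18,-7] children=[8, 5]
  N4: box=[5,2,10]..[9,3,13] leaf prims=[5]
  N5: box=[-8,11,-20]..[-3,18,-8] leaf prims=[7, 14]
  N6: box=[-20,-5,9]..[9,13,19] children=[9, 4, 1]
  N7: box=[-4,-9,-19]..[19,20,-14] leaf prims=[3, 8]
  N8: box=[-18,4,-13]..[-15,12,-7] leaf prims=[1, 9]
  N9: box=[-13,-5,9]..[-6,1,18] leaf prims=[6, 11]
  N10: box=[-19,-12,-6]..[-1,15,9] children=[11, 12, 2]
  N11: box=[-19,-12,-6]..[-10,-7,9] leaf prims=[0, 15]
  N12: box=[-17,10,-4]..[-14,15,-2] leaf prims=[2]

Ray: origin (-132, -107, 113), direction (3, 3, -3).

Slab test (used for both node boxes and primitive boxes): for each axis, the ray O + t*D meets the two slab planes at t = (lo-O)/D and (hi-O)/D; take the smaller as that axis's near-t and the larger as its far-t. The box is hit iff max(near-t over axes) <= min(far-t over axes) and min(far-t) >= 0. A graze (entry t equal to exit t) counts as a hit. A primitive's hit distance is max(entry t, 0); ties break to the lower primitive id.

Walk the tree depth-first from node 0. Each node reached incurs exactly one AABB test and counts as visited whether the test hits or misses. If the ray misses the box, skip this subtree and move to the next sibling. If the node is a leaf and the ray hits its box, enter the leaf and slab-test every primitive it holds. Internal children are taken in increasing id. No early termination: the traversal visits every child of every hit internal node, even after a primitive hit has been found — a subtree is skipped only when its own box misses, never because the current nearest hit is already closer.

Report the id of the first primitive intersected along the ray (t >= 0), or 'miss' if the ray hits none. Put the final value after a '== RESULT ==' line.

Traverse from the root:
N0 x:[112/3,151/3] y:[95/3,127/3] z:[94/3,133/3] -> hit [112/3,127/3], descend [3, 6, 7, 10]
  N3 x:[38,43] y:[37,125/3] z:[40,133/3] -> hit [40,125/3], descend [5, 8]
    N5 x:[124/3,43] y:[118/3,125/3] z:[121/3,133/3] -> hit [124/3,125/3] leaf, test {P7@t=124/3, P14(miss)}
    N8 x:[38,39] y:[37,119/3] z:[40,42] -> miss, prune
  N6 x:[112/3,47] y:[34,40] z:[94/3,104/3] -> miss, prune
  N7 x:[128/3,151/3] y:[98/3,127/3] z:[127/3,44] -> miss, prune
  N10 x:[113/3,131/3] y:[95/3,122/3] z:[104/3,119/3] -> hit [113/3,119/3], descend [2, 11, 12]
    N2 x:[121/3,131/3] y:[112/3,122/3] z:[104/3,110/3] -> miss, prune
    N11 x:[113/3,122/3] y:[95/3,100/3] z:[104/3,119/3] -> miss, prune
    N12 x:[115/3,118/3] y:[39,122/3] z:[115/3,39] -> hit [39,39] leaf, test {P2@t=39}

10 AABB tests over nodes [0, 3, 5, 8, 6, 7, 10, 2, 11, 12]; 2 leaves entered; closest P2.

== RESULT ==
2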